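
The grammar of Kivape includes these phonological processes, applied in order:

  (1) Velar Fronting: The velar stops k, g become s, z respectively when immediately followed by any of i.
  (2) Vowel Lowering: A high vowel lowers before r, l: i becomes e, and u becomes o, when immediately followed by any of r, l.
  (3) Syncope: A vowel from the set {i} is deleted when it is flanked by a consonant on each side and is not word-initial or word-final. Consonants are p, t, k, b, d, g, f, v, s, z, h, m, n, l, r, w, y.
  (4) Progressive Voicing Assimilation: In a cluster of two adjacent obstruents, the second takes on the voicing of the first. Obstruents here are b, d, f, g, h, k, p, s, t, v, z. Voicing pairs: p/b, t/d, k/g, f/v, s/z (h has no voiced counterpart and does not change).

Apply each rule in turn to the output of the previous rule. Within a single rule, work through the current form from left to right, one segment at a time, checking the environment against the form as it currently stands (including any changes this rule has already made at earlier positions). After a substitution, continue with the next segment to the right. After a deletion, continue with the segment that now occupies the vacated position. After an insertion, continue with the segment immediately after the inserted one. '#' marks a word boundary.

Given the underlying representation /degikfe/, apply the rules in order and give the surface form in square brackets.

[dezgve]

(1) Velar Fronting: [degikfe] → [dezikfe]
(2) Vowel Lowering: no change — [dezikfe]
(3) Syncope: [dezikfe] → [dezkfe]
(4) Progressive Voicing Assimilation: [dezkfe] → [dezgve]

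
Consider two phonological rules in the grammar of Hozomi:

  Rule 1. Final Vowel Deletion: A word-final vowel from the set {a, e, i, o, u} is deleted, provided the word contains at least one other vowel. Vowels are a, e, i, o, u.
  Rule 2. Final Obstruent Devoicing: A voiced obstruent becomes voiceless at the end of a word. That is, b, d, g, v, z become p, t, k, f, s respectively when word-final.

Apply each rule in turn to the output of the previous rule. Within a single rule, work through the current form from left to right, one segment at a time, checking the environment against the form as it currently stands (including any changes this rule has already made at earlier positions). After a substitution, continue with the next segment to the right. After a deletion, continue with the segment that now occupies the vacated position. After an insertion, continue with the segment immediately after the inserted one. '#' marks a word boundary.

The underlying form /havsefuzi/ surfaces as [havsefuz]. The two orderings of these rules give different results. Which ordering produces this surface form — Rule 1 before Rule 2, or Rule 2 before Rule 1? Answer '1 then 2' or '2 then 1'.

2 then 1

Order 1 then 2:
  1 Final Vowel Deletion: [havsefuzi] → [havsefuz]
  2 Final Obstruent Devoicing: [havsefuz] → [havsefus]
  result: [havsefus]
Order 2 then 1:
  2 Final Obstruent Devoicing: no change — [havsefuzi]
  1 Final Vowel Deletion: [havsefuzi] → [havsefuz]
  result: [havsefuz]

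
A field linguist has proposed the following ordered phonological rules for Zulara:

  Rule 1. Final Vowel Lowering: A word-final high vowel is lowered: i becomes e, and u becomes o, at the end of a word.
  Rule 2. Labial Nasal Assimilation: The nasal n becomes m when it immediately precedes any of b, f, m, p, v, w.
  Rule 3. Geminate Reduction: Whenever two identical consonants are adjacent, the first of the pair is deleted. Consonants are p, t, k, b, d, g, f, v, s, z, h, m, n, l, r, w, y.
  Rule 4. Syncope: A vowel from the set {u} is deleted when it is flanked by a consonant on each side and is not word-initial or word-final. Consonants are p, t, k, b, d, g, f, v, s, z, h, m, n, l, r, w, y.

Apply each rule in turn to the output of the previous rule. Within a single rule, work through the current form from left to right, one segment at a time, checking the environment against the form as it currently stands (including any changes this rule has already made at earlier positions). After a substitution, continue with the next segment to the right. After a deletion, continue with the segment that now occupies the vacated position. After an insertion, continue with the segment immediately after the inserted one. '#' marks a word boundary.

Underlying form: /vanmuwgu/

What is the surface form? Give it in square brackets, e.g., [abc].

[vamwgo]

Rule 1 Final Vowel Lowering: [vanmuwgu] → [vanmuwgo]
Rule 2 Labial Nasal Assimilation: [vanmuwgo] → [vammuwgo]
Rule 3 Geminate Reduction: [vammuwgo] → [vamuwgo]
Rule 4 Syncope: [vamuwgo] → [vamwgo]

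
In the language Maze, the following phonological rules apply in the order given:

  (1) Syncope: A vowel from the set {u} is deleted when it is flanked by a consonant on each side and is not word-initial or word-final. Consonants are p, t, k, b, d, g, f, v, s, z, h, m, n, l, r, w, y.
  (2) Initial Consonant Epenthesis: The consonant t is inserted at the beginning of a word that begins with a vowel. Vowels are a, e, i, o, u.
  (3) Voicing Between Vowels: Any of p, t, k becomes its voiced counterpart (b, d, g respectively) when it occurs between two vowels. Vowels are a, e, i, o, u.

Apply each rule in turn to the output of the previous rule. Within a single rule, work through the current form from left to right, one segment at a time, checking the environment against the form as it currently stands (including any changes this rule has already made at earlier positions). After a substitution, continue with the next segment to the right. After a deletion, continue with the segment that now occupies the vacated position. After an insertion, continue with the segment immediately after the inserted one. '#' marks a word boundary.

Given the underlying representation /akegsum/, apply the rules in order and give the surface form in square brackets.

[tagegsm]

(1) Syncope: [akegsum] → [akegsm]
(2) Initial Consonant Epenthesis: [akegsm] → [takegsm]
(3) Voicing Between Vowels: [takegsm] → [tagegsm]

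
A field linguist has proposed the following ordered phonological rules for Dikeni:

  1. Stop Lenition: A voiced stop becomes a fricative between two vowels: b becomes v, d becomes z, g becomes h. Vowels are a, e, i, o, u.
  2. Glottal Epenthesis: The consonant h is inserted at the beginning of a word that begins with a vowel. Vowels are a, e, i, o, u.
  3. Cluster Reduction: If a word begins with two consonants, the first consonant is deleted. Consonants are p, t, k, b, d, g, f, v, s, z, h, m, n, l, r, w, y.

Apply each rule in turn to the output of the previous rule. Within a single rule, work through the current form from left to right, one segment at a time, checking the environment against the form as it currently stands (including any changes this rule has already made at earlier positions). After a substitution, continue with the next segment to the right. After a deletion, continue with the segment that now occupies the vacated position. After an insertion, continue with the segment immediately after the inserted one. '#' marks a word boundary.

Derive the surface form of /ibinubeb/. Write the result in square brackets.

1 Stop Lenition: [ibinubeb] → [ivinuveb]
2 Glottal Epenthesis: [ivinuveb] → [hivinuveb]
3 Cluster Reduction: no change — [hivinuveb]

[hivinuveb]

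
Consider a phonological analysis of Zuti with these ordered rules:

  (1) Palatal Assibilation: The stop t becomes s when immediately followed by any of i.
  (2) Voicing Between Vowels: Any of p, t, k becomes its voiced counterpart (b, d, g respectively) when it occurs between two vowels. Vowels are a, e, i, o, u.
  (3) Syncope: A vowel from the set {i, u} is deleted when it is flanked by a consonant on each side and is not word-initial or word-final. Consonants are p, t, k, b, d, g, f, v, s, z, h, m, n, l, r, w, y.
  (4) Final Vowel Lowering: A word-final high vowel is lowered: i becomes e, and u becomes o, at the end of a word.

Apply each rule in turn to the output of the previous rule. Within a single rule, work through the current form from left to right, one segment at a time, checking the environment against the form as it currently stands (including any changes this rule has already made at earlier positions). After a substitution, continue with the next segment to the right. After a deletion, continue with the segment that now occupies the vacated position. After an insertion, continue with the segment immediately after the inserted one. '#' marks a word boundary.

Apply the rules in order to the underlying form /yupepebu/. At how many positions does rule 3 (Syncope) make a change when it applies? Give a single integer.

1

(1) Palatal Assibilation: no change — [yupepebu]
(2) Voicing Between Vowels: [yupepebu] → [yubebebu]
(3) Syncope: [yubebebu] → [ybebebu]
(4) Final Vowel Lowering: [ybebebu] → [ybebebo]
Rule 3 changed 1 position(s).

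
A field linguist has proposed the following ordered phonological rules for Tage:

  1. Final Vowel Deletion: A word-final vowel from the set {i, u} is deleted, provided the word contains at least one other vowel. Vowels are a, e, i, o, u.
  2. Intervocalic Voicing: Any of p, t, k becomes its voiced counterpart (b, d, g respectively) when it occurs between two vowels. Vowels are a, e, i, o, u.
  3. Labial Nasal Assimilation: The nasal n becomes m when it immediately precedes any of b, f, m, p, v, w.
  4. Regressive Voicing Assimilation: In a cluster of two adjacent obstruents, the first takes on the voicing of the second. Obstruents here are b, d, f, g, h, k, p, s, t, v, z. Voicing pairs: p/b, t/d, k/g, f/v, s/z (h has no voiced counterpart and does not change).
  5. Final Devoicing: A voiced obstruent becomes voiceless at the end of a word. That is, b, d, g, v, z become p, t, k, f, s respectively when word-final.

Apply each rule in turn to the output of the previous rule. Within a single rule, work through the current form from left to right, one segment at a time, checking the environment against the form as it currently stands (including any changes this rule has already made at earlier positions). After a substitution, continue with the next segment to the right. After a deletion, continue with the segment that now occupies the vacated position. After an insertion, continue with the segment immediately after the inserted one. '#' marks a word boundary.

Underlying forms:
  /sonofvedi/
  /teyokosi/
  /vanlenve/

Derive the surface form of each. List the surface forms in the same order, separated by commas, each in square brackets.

[sonovvet], [teyogos], [vanlemve]

/sonofvedi/:
  1 Final Vowel Deletion: [sonofvedi] → [sonofved]
  2 Intervocalic Voicing: no change — [sonofved]
  3 Labial Nasal Assimilation: no change — [sonofved]
  4 Regressive Voicing Assimilation: [sonofved] → [sonovved]
  5 Final Devoicing: [sonovved] → [sonovvet]
/teyokosi/:
  1 Final Vowel Deletion: [teyokosi] → [teyokos]
  2 Intervocalic Voicing: [teyokos] → [teyogos]
  3 Labial Nasal Assimilation: no change — [teyogos]
  4 Regressive Voicing Assimilation: no change — [teyogos]
  5 Final Devoicing: no change — [teyogos]
/vanlenve/:
  1 Final Vowel Deletion: no change — [vanlenve]
  2 Intervocalic Voicing: no change — [vanlenve]
  3 Labial Nasal Assimilation: [vanlenve] → [vanlemve]
  4 Regressive Voicing Assimilation: no change — [vanlemve]
  5 Final Devoicing: no change — [vanlemve]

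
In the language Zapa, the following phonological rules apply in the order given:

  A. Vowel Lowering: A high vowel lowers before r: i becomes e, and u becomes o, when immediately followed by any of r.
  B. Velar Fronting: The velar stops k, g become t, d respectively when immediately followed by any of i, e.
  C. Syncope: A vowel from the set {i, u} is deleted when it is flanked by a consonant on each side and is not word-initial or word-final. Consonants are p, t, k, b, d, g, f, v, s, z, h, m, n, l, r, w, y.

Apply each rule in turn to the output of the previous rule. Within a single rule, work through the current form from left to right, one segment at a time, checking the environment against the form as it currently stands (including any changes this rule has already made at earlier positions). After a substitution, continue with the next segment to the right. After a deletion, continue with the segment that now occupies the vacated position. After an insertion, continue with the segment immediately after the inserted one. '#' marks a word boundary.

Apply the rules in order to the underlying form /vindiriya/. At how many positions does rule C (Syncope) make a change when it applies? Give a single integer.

A Vowel Lowering: [vindiriya] → [vinderiya]
B Velar Fronting: no change — [vinderiya]
C Syncope: [vinderiya] → [vnderya]
Rule C changed 2 position(s).

2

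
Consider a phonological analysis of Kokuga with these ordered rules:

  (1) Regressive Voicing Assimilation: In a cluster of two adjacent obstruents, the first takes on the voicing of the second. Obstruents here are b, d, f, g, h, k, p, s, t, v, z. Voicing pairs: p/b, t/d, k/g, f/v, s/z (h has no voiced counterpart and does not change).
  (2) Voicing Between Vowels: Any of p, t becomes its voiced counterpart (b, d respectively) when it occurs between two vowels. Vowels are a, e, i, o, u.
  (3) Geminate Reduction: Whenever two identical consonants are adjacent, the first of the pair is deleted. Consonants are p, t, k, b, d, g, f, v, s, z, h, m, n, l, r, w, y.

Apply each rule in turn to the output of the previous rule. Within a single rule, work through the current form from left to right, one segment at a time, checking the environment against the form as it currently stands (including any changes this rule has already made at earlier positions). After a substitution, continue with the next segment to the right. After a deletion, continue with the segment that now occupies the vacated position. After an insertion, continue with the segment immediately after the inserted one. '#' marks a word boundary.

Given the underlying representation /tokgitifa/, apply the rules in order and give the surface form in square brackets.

[togidifa]

(1) Regressive Voicing Assimilation: [tokgitifa] → [toggitifa]
(2) Voicing Between Vowels: [toggitifa] → [toggidifa]
(3) Geminate Reduction: [toggidifa] → [togidifa]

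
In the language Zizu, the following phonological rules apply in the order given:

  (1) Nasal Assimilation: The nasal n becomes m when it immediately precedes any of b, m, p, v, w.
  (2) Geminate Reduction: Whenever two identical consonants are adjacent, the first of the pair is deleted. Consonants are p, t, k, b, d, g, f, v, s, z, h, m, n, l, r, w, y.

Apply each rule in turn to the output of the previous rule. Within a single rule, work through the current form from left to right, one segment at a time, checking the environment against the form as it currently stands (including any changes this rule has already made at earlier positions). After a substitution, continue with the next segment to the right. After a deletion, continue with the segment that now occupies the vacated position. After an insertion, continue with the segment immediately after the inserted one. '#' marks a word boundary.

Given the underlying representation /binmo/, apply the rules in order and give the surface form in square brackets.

(1) Nasal Assimilation: [binmo] → [bimmo]
(2) Geminate Reduction: [bimmo] → [bimo]

[bimo]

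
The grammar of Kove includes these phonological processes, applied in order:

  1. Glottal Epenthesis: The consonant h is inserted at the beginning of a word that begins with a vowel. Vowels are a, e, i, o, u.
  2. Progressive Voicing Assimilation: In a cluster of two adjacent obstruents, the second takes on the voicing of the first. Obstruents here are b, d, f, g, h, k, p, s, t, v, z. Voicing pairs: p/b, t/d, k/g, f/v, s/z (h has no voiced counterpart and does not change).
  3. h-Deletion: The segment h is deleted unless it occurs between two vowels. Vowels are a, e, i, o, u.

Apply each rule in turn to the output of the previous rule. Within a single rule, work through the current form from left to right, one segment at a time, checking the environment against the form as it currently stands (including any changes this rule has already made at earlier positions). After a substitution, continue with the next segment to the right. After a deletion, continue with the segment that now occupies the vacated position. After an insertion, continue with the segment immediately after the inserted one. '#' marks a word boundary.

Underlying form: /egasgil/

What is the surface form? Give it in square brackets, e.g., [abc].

[egaskil]

1 Glottal Epenthesis: [egasgil] → [hegasgil]
2 Progressive Voicing Assimilation: [hegasgil] → [hegaskil]
3 h-Deletion: [hegaskil] → [egaskil]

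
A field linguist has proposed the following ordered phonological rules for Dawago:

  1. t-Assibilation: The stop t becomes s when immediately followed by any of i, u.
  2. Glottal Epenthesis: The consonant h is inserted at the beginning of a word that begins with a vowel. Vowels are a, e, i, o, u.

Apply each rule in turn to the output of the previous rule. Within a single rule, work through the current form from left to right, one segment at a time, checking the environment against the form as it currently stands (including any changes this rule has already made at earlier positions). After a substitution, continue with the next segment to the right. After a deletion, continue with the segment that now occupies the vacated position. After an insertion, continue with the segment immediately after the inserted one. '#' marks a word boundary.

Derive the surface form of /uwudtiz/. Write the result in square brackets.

1 t-Assibilation: [uwudtiz] → [uwudsiz]
2 Glottal Epenthesis: [uwudsiz] → [huwudsiz]

[huwudsiz]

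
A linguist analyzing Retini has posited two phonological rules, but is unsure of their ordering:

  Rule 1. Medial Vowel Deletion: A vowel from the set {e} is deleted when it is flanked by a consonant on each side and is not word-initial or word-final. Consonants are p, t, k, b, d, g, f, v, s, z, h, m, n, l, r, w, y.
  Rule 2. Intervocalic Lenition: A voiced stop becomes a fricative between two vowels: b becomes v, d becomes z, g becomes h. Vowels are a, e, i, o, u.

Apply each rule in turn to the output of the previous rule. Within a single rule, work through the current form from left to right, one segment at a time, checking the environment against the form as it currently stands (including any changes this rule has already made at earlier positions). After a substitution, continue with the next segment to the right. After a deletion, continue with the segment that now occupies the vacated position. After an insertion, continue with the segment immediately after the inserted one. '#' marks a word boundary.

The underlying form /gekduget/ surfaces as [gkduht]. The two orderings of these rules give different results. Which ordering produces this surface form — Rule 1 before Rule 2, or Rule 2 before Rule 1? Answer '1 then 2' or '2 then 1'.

2 then 1

Order 1 then 2:
  1 Medial Vowel Deletion: [gekduget] → [gkdugt]
  2 Intervocalic Lenition: no change — [gkdugt]
  result: [gkdugt]
Order 2 then 1:
  2 Intervocalic Lenition: [gekduget] → [gekduhet]
  1 Medial Vowel Deletion: [gekduhet] → [gkduht]
  result: [gkduht]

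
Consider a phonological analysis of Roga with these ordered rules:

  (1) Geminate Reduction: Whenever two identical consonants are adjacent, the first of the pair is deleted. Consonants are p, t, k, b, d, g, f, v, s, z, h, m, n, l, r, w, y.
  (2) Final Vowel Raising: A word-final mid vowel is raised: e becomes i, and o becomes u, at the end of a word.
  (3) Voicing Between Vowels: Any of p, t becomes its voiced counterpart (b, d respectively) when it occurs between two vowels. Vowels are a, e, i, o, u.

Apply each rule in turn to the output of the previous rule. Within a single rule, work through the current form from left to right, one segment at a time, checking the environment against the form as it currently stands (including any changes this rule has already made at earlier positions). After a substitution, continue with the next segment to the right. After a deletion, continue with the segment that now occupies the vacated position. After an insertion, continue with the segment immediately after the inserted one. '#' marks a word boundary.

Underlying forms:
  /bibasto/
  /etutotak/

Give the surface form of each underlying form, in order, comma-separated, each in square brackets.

/bibasto/:
  (1) Geminate Reduction: no change — [bibasto]
  (2) Final Vowel Raising: [bibasto] → [bibastu]
  (3) Voicing Between Vowels: no change — [bibastu]
/etutotak/:
  (1) Geminate Reduction: no change — [etutotak]
  (2) Final Vowel Raising: no change — [etutotak]
  (3) Voicing Between Vowels: [etutotak] → [edudodak]

[bibastu], [edudodak]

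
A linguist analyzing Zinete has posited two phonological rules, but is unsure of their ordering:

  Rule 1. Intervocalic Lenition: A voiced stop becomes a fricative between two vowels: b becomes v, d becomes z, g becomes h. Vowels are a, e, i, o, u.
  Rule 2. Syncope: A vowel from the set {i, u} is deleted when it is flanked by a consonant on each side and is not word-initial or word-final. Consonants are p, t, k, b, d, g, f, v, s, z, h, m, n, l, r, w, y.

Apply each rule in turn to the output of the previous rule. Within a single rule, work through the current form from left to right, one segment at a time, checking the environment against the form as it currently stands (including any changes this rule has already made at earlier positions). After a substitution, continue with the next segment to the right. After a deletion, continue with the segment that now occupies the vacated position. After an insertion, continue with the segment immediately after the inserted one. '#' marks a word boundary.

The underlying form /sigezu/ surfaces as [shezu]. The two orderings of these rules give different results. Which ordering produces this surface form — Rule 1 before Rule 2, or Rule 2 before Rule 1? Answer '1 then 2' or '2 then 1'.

Order 1 then 2:
  1 Intervocalic Lenition: [sigezu] → [sihezu]
  2 Syncope: [sihezu] → [shezu]
  result: [shezu]
Order 2 then 1:
  2 Syncope: [sigezu] → [sgezu]
  1 Intervocalic Lenition: no change — [sgezu]
  result: [sgezu]

1 then 2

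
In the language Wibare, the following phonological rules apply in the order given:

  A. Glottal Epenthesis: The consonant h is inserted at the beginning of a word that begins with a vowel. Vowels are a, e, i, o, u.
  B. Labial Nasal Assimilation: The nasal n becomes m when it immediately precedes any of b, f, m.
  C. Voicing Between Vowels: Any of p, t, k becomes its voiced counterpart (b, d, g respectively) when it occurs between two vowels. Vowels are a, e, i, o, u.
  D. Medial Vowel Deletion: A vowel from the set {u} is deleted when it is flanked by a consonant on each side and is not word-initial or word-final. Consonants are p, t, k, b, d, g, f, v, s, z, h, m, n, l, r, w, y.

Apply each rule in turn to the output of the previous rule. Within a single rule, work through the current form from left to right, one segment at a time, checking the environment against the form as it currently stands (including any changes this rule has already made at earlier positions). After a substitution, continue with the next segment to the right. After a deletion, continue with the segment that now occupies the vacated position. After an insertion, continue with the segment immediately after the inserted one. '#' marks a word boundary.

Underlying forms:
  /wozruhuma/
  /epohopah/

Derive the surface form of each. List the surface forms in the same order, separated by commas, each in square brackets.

/wozruhuma/:
  A Glottal Epenthesis: no change — [wozruhuma]
  B Labial Nasal Assimilation: no change — [wozruhuma]
  C Voicing Between Vowels: no change — [wozruhuma]
  D Medial Vowel Deletion: [wozruhuma] → [wozrhma]
/epohopah/:
  A Glottal Epenthesis: [epohopah] → [hepohopah]
  B Labial Nasal Assimilation: no change — [hepohopah]
  C Voicing Between Vowels: [hepohopah] → [hebohobah]
  D Medial Vowel Deletion: no change — [hebohobah]

[wozrhma], [hebohobah]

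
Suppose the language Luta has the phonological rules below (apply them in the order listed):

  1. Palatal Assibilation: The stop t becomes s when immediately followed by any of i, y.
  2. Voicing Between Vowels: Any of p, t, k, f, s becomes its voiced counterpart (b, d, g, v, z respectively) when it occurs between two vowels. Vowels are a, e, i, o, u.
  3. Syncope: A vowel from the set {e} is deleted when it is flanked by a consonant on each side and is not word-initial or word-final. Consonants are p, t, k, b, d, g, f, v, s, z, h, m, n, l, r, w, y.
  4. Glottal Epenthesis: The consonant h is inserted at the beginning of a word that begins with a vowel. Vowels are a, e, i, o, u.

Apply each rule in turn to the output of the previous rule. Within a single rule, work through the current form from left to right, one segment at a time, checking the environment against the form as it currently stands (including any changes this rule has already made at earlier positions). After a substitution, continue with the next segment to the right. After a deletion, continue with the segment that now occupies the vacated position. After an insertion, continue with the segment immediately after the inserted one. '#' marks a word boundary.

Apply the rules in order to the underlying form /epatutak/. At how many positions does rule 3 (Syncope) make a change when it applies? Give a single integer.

1 Palatal Assibilation: no change — [epatutak]
2 Voicing Between Vowels: [epatutak] → [ebadudak]
3 Syncope: no change — [ebadudak]
4 Glottal Epenthesis: [ebadudak] → [hebadudak]
Rule 3 changed 0 position(s).

0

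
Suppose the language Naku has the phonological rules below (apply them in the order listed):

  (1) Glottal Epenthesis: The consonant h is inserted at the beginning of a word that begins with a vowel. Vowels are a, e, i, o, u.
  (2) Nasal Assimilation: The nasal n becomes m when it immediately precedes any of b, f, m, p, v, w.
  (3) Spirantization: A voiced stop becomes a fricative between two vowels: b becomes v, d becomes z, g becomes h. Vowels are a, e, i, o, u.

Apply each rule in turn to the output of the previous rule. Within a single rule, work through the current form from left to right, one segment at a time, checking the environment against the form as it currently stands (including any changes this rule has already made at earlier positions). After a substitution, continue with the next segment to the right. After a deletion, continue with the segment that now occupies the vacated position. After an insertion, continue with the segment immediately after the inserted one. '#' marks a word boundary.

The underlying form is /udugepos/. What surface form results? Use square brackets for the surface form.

(1) Glottal Epenthesis: [udugepos] → [hudugepos]
(2) Nasal Assimilation: no change — [hudugepos]
(3) Spirantization: [hudugepos] → [huzuhepos]

[huzuhepos]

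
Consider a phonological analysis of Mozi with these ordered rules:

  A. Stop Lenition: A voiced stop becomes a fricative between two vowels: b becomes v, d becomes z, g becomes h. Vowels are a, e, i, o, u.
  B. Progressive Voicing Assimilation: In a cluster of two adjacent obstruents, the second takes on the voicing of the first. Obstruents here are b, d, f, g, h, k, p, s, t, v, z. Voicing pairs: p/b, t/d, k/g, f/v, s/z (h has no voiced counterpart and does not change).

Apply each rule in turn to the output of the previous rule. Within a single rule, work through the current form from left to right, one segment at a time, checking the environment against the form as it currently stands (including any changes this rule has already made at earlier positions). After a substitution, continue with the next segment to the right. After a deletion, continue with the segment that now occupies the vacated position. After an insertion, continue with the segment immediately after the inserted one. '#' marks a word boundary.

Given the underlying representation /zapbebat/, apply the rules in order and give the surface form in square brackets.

[zappevat]

A Stop Lenition: [zapbebat] → [zapbevat]
B Progressive Voicing Assimilation: [zapbevat] → [zappevat]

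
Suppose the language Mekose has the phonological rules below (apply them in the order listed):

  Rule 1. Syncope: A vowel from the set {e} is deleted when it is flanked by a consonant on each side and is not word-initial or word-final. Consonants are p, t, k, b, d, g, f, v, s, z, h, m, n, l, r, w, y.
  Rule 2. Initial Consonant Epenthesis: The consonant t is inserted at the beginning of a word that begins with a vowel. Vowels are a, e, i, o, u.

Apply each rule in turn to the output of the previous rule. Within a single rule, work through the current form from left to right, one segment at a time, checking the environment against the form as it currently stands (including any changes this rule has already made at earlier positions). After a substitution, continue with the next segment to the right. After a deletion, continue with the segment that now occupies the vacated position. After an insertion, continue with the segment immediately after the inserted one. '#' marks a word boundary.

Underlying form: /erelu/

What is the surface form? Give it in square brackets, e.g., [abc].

Rule 1 Syncope: [erelu] → [erlu]
Rule 2 Initial Consonant Epenthesis: [erlu] → [terlu]

[terlu]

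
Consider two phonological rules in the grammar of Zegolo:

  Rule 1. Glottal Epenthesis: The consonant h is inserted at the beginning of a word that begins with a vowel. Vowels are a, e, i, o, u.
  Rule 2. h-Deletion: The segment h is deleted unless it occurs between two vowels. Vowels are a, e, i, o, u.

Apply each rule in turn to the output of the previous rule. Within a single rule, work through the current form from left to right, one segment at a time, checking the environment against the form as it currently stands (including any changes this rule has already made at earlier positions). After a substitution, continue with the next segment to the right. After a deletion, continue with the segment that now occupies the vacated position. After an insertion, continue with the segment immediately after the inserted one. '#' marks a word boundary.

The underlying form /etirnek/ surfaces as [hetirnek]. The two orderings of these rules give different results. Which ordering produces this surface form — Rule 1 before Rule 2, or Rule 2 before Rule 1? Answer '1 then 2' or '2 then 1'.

Order 1 then 2:
  1 Glottal Epenthesis: [etirnek] → [hetirnek]
  2 h-Deletion: [hetirnek] → [etirnek]
  result: [etirnek]
Order 2 then 1:
  2 h-Deletion: no change — [etirnek]
  1 Glottal Epenthesis: [etirnek] → [hetirnek]
  result: [hetirnek]

2 then 1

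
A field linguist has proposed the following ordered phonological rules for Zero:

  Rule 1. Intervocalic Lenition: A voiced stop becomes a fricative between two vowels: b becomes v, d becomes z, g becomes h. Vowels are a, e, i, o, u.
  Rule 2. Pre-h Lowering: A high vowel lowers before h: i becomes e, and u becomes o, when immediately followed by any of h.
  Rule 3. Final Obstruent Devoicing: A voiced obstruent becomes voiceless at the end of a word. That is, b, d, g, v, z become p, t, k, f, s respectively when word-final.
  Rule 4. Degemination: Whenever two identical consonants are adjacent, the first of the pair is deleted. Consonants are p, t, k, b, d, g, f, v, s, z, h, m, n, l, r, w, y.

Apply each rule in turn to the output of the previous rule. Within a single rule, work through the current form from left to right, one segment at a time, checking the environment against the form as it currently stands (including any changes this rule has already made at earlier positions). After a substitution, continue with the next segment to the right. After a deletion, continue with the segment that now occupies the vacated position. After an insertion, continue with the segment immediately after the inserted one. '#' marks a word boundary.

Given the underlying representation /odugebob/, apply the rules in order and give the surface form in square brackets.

[ozohevop]

Rule 1 Intervocalic Lenition: [odugebob] → [ozuhevob]
Rule 2 Pre-h Lowering: [ozuhevob] → [ozohevob]
Rule 3 Final Obstruent Devoicing: [ozohevob] → [ozohevop]
Rule 4 Degemination: no change — [ozohevop]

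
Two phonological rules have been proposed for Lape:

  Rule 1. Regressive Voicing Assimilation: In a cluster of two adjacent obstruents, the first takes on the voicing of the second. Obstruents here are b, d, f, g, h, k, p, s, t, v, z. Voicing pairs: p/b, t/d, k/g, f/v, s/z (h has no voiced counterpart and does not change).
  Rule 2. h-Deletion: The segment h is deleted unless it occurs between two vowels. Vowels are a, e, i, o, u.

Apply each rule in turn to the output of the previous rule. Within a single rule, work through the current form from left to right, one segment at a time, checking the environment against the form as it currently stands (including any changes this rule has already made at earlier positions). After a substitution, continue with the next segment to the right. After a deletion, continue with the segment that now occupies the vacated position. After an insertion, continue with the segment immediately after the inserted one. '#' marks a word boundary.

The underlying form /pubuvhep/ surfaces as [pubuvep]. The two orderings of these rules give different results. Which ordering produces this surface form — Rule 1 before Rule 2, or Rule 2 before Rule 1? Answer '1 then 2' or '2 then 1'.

2 then 1

Order 1 then 2:
  1 Regressive Voicing Assimilation: [pubuvhep] → [pubufhep]
  2 h-Deletion: [pubufhep] → [pubufep]
  result: [pubufep]
Order 2 then 1:
  2 h-Deletion: [pubuvhep] → [pubuvep]
  1 Regressive Voicing Assimilation: no change — [pubuvep]
  result: [pubuvep]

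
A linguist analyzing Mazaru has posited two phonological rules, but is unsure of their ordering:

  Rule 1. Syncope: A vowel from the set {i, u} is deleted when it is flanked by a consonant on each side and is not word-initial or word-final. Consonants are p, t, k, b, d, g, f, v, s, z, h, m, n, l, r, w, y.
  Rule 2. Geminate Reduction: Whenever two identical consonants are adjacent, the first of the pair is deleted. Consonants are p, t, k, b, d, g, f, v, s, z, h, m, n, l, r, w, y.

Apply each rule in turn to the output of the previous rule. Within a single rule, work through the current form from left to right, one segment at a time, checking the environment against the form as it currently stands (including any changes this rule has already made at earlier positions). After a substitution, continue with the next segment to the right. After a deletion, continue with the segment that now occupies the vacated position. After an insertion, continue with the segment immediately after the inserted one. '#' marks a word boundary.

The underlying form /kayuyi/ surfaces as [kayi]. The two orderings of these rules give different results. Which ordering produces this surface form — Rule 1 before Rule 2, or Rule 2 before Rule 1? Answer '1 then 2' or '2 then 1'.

Order 1 then 2:
  1 Syncope: [kayuyi] → [kayyi]
  2 Geminate Reduction: [kayyi] → [kayi]
  result: [kayi]
Order 2 then 1:
  2 Geminate Reduction: no change — [kayuyi]
  1 Syncope: [kayuyi] → [kayyi]
  result: [kayyi]

1 then 2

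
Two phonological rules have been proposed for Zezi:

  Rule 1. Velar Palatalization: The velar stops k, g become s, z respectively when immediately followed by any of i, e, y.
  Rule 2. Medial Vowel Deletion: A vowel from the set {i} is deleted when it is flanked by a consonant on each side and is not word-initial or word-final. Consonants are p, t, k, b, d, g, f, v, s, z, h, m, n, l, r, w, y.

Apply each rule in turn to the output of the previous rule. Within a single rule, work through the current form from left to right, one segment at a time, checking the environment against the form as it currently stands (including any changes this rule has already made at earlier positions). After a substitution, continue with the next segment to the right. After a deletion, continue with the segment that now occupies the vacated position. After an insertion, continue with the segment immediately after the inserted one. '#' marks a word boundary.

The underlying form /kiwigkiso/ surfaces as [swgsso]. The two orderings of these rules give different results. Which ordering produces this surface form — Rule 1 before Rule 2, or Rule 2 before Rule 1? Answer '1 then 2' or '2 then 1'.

1 then 2

Order 1 then 2:
  1 Velar Palatalization: [kiwigkiso] → [siwigsiso]
  2 Medial Vowel Deletion: [siwigsiso] → [swgsso]
  result: [swgsso]
Order 2 then 1:
  2 Medial Vowel Deletion: [kiwigkiso] → [kwgkso]
  1 Velar Palatalization: no change — [kwgkso]
  result: [kwgkso]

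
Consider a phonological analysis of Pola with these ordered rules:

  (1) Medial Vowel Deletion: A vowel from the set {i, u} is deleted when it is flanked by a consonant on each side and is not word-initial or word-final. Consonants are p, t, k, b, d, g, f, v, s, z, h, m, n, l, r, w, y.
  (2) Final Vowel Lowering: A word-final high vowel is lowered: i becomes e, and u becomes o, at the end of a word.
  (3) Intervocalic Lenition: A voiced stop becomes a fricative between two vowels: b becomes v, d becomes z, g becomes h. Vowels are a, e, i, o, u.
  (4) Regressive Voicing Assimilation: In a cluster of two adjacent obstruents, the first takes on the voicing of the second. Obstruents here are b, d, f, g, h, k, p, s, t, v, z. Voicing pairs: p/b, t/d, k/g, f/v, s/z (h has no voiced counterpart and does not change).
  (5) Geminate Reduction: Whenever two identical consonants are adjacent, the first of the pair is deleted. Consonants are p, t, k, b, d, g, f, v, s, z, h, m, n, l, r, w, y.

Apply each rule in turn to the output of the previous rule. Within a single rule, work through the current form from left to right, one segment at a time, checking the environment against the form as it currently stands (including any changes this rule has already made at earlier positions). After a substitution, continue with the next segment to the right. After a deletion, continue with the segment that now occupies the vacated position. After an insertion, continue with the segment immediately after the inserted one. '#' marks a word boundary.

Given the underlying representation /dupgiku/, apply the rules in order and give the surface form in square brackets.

(1) Medial Vowel Deletion: [dupgiku] → [dpgku]
(2) Final Vowel Lowering: [dpgku] → [dpgko]
(3) Intervocalic Lenition: no change — [dpgko]
(4) Regressive Voicing Assimilation: [dpgko] → [tbkko]
(5) Geminate Reduction: [tbkko] → [tbko]

[tbko]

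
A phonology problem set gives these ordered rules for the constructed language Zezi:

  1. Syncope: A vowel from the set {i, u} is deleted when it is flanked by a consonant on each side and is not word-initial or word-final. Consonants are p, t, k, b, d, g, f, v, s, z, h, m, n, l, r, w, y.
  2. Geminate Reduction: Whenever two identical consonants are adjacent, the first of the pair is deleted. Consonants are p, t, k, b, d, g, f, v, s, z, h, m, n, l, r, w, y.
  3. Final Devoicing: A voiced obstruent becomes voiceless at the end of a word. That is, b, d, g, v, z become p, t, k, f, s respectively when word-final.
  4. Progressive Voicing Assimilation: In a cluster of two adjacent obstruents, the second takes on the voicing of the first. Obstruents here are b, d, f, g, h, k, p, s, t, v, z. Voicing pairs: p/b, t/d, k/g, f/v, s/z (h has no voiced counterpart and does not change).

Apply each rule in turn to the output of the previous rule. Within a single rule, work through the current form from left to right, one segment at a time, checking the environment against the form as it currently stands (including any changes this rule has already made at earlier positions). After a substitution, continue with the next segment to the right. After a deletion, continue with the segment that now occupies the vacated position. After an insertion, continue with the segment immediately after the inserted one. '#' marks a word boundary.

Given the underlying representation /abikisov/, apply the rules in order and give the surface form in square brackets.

[abgzof]

1 Syncope: [abikisov] → [abksov]
2 Geminate Reduction: no change — [abksov]
3 Final Devoicing: [abksov] → [abksof]
4 Progressive Voicing Assimilation: [abksof] → [abgzof]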